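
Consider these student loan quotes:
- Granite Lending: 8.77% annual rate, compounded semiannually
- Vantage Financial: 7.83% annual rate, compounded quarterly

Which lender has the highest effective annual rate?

Granite Lending: (1 + 0.0877/2)^2 − 1 = 8.962%
Vantage Financial: (1 + 0.0783/4)^4 − 1 = 8.063%
The highest effective annual rate is Granite Lending at 8.962%.

Granite Lending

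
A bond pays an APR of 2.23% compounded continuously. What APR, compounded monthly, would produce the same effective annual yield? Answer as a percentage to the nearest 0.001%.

EAR under continuous compounding: e^0.0223 − 1 = 0.022551.
Solve (1 + r/12)^12 = 1.022551: r/12 = 1.022551^(1/12) − 1 = 0.001860, so r = 0.022321 = 2.232%.

2.232%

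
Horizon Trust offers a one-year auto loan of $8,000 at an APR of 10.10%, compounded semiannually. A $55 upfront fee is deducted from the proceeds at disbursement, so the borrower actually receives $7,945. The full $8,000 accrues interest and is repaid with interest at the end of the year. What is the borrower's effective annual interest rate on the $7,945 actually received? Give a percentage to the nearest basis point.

11.12%

Amount owed after one year: 8,000 × (1 + 0.1010/2)^2 = 8,000 × 1.103550 = $8,828.40.
Effective rate on net proceeds: 8,828.40 / 7,945 − 1 = 0.111190 = 11.12%.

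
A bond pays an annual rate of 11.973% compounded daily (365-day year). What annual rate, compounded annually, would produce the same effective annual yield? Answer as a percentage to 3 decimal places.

12.717%

EAR = (1 + 0.11973/365)^365 − 1 = 0.127170.
Compounded annually, the equivalent nominal rate is the EAR itself: 12.717%.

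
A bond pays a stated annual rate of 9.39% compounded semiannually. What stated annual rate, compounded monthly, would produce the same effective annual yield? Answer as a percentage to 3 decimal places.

9.211%

EAR = (1 + 0.0939/2)^2 − 1 = 0.096104.
Solve (1 + r/12)^12 = 1.096104: r/12 = 1.096104^(1/12) − 1 = 0.007676, so r = 0.092114 = 9.211%.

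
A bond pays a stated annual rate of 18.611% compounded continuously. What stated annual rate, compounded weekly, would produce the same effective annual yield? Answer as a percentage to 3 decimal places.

EAR under continuous compounding: e^0.18611 − 1 = 0.204555.
Solve (1 + r/52)^52 = 1.204555: r/52 = 1.204555^(1/52) − 1 = 0.003585, so r = 0.186443 = 18.644%.

18.644%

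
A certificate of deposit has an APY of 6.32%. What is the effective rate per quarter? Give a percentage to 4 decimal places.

1.5439%

The per-quarter rate i satisfies (1 + i)^4 = 1 + 0.0632.
i = 1.0632^(1/4) − 1 = 0.0154388 = 1.5439%.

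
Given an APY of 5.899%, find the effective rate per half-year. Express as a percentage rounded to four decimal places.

2.9072%

The per-half-year rate i satisfies (1 + i)^2 = 1 + 0.05899.
i = 1.05899^(1/2) − 1 = 0.0290724 = 2.9072%.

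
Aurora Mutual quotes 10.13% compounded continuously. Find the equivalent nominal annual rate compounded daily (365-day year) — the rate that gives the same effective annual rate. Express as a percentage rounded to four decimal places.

EAR under continuous compounding: e^0.1013 − 1 = 0.106609.
Solve (1 + r/365)^365 = 1.106609: r/365 = 1.106609^(1/365) − 1 = 0.000278, so r = 0.101314 = 10.1314%.

10.1314%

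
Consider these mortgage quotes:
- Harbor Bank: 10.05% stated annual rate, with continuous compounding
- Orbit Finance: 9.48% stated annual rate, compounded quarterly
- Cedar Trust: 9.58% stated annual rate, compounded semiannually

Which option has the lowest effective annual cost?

Cedar Trust

Harbor Bank: e^0.1005 − 1 = 10.572%
Orbit Finance: (1 + 0.0948/4)^4 − 1 = 9.822%
Cedar Trust: (1 + 0.0958/2)^2 − 1 = 9.809%
The lowest effective annual rate is Cedar Trust at 9.809%.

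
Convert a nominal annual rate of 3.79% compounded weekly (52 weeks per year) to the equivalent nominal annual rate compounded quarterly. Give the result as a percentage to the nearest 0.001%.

3.807%

EAR = (1 + 0.0379/52)^52 − 1 = 0.038613.
Solve (1 + r/4)^4 = 1.038613: r/4 = 1.038613^(1/4) − 1 = 0.009517, so r = 0.038066 = 3.807%.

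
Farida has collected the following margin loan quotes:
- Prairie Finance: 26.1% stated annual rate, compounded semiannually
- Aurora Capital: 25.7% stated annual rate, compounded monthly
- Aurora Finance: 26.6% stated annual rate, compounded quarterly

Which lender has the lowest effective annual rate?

Prairie Finance: (1 + 0.261/2)^2 − 1 = 27.803%
Aurora Capital: (1 + 0.257/12)^12 − 1 = 28.954%
Aurora Finance: (1 + 0.266/4)^4 − 1 = 29.373%
The lowest effective annual rate is Prairie Finance at 27.803%.

Prairie Finance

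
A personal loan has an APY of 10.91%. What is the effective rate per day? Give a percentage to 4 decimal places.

0.0284%

The per-day rate i satisfies (1 + i)^365 = 1 + 0.1091.
i = 1.1091^(1/365) − 1 = 0.0002837 = 0.0284%.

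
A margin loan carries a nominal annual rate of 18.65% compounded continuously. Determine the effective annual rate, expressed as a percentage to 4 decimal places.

20.5025%

With continuous compounding, EAR = e^0.1865 − 1.
e^0.1865 = 1.205025, so EAR = 0.205025 = 20.5025%.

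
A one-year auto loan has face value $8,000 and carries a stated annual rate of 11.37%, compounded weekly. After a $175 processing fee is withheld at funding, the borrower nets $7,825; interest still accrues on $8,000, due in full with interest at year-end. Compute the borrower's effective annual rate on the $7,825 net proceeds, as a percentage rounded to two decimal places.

14.53%

Amount owed after one year: 8,000 × (1 + 0.1137/52)^52 = 8,000 × 1.120277 = $8,962.22.
Effective rate on net proceeds: 8,962.22 / 7,825 − 1 = 0.145331 = 14.53%.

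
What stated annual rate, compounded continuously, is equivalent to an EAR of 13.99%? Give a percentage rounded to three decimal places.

13.094%

Continuous: nominal r satisfies e^r − 1 = 0.1399.
r = ln(1 + 0.1399) = ln(1.1399) = 0.130941 = 13.094%.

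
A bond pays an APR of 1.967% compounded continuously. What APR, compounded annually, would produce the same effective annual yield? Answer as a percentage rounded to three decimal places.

EAR under continuous compounding: e^0.01967 − 1 = 0.019865.
Compounded annually, the equivalent nominal rate is the EAR itself: 1.986%.

1.986%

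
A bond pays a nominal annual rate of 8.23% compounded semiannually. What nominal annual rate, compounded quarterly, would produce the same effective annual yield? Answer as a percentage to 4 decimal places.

EAR = (1 + 0.0823/2)^2 − 1 = 0.083993.
Solve (1 + r/4)^4 = 1.083993: r/4 = 1.083993^(1/4) − 1 = 0.020368, so r = 0.081470 = 8.1470%.

8.1470%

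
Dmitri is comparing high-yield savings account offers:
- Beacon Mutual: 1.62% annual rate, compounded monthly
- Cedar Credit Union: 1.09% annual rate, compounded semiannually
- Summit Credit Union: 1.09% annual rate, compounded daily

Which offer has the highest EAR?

Beacon Mutual: (1 + 0.0162/12)^12 − 1 = 1.632%
Cedar Credit Union: (1 + 0.0109/2)^2 − 1 = 1.093%
Summit Credit Union: (1 + 0.0109/365)^365 − 1 = 1.096%
The highest effective annual rate is Beacon Mutual at 1.632%.

Beacon Mutual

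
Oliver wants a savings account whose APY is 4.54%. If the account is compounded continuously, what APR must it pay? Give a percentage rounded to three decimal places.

Continuous: nominal r satisfies e^r − 1 = 0.0454.
r = ln(1 + 0.0454) = ln(1.0454) = 0.044400 = 4.440%.

4.440%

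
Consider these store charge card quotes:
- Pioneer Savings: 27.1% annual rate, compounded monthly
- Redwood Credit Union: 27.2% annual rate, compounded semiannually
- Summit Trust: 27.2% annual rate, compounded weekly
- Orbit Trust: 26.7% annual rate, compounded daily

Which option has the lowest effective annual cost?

Redwood Credit Union

Pioneer Savings: (1 + 0.271/12)^12 − 1 = 30.733%
Redwood Credit Union: (1 + 0.272/2)^2 − 1 = 29.050%
Summit Trust: (1 + 0.272/52)^52 − 1 = 31.166%
Orbit Trust: (1 + 0.267/365)^365 − 1 = 30.591%
The lowest effective annual rate is Redwood Credit Union at 29.050%.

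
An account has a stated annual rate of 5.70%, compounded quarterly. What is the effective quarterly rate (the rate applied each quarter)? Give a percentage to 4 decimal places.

With a nominal annual rate compounded quarterly, the periodic rate is the nominal rate divided by 4.
i = 0.0570 / 4 = 0.0142500 = 1.4250%.

1.4250%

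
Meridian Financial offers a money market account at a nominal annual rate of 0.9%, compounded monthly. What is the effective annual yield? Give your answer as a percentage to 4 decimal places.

EAR = (1 + 0.009/12)^12 − 1.
= 1.009037 − 1 = 0.9037%.

0.9037%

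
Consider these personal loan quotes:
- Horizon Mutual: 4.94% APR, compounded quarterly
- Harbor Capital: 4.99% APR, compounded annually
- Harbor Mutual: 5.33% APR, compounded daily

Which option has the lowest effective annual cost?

Harbor Capital

Horizon Mutual: (1 + 0.0494/4)^4 − 1 = 5.032%
Harbor Capital: compounded annually, EAR = 4.990%
Harbor Mutual: (1 + 0.0533/365)^365 − 1 = 5.474%
The lowest effective annual rate is Harbor Capital at 4.990%.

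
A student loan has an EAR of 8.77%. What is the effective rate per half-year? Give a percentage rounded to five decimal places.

4.29286%

The per-half-year rate i satisfies (1 + i)^2 = 1 + 0.0877.
i = 1.0877^(1/2) − 1 = 0.0429286 = 4.29286%.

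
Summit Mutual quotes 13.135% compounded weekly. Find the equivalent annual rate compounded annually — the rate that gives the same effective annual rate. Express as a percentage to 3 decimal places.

14.018%

EAR = (1 + 0.13135/52)^52 − 1 = 0.140178.
Compounded annually, the equivalent nominal rate is the EAR itself: 14.018%.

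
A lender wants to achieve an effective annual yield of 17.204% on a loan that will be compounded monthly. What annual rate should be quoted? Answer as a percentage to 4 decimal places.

15.9800%

(1 + r/12)^12 − 1 = 0.17204, so 1 + r/12 = 1.17204^(1/12).
r/12 = 0.013317, so r = 0.159800 = 15.9800%.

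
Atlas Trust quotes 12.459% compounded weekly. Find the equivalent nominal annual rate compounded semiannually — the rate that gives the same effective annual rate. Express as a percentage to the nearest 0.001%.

EAR = (1 + 0.12459/52)^52 − 1 = 0.132515.
Solve (1 + r/2)^2 = 1.132515: r/2 = 1.132515^(1/2) − 1 = 0.064197, so r = 0.128394 = 12.839%.

12.839%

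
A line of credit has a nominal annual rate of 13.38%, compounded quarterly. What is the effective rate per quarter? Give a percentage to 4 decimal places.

With a nominal annual rate compounded quarterly, the periodic rate is the nominal rate divided by 4.
i = 0.1338 / 4 = 0.0334500 = 3.3450%.

3.3450%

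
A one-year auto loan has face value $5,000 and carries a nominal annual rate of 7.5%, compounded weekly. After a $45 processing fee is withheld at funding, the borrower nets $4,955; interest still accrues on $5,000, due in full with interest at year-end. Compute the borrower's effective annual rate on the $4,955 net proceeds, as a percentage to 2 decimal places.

Amount owed after one year: 5,000 × (1 + 0.075/52)^52 = 5,000 × 1.077826 = $5,389.13.
Effective rate on net proceeds: 5,389.13 / 4,955 − 1 = 0.087614 = 8.76%.

8.76%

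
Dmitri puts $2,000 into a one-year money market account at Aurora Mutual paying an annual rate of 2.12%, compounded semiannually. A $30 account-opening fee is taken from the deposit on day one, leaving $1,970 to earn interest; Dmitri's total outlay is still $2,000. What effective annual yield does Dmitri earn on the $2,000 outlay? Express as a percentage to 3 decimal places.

0.599%

Value after one year: 1,970 × (1 + 0.0212/2)^2 = 1,970 × 1.021312 = $2,011.99.
Effective yield on the $2,000 outlay: 2,011.99 / 2,000 − 1 = 0.005993 = 0.599%.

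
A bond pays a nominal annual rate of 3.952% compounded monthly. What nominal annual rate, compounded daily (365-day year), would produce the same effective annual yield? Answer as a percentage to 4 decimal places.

EAR = (1 + 0.03952/12)^12 − 1 = 0.040244.
Solve (1 + r/365)^365 = 1.040244: r/365 = 1.040244^(1/365) − 1 = 0.000108, so r = 0.039457 = 3.9457%.

3.9457%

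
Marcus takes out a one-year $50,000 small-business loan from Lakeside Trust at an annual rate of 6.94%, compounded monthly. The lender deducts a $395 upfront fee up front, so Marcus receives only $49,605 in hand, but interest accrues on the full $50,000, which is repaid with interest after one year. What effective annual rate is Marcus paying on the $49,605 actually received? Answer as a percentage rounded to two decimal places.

8.02%

Amount owed after one year: 50,000 × (1 + 0.0694/12)^12 = 50,000 × 1.071651 = $53,582.53.
Effective rate on net proceeds: 53,582.53 / 49,605 − 1 = 0.080184 = 8.02%.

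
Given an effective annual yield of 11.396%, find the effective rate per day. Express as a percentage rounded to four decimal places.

The per-day rate i satisfies (1 + i)^365 = 1 + 0.11396.
i = 1.11396^(1/365) − 1 = 0.0002957 = 0.0296%.

0.0296%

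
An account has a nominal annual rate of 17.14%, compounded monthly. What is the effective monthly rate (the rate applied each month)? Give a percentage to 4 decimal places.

With a nominal annual rate compounded monthly, the periodic rate is the nominal rate divided by 12.
i = 0.1714 / 12 = 0.0142833 = 1.4283%.

1.4283%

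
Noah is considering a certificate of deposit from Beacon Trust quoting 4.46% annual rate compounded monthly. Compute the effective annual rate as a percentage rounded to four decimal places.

4.5523%

EAR = (1 + 0.0446/12)^12 − 1.
= 1.045523 − 1 = 4.5523%.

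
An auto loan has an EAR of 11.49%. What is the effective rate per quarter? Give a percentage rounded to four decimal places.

The per-quarter rate i satisfies (1 + i)^4 = 1 + 0.1149.
i = 1.1149^(1/4) − 1 = 0.0275642 = 2.7564%.

2.7564%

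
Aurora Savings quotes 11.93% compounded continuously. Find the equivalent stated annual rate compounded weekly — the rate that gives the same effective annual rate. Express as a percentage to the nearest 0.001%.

11.944%

EAR under continuous compounding: e^0.1193 − 1 = 0.126708.
Solve (1 + r/52)^52 = 1.126708: r/52 = 1.126708^(1/52) − 1 = 0.002297, so r = 0.119437 = 11.944%.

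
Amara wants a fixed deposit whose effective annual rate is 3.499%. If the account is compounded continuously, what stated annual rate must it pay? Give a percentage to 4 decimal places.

Continuous: nominal r satisfies e^r − 1 = 0.03499.
r = ln(1 + 0.03499) = ln(1.03499) = 0.034392 = 3.4392%.

3.4392%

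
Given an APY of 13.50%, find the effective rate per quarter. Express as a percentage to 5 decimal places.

The per-quarter rate i satisfies (1 + i)^4 = 1 + 0.1350.
i = 1.1350^(1/4) − 1 = 0.0321646 = 3.21646%.

3.21646%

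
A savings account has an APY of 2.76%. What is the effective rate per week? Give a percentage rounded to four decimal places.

0.0524%

The per-week rate i satisfies (1 + i)^52 = 1 + 0.0276.
i = 1.0276^(1/52) − 1 = 0.0005237 = 0.0524%.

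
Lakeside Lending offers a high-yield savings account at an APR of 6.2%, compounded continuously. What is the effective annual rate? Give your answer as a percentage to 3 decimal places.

With continuous compounding, EAR = e^0.062 − 1.
e^0.062 = 1.063962, so EAR = 0.063962 = 6.396%.

6.396%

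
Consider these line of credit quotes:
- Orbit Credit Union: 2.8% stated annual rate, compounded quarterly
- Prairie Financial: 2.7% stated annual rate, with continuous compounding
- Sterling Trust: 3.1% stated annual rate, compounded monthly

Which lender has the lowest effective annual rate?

Orbit Credit Union: (1 + 0.028/4)^4 − 1 = 2.830%
Prairie Financial: e^0.027 − 1 = 2.737%
Sterling Trust: (1 + 0.031/12)^12 − 1 = 3.144%
The lowest effective annual rate is Prairie Financial at 2.737%.

Prairie Financial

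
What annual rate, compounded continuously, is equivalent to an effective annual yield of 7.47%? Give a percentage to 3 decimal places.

Continuous: nominal r satisfies e^r − 1 = 0.0747.
r = ln(1 + 0.0747) = ln(1.0747) = 0.072042 = 7.204%.

7.204%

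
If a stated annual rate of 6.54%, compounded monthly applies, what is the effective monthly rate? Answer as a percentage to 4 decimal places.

With a nominal annual rate compounded monthly, the periodic rate is the nominal rate divided by 12.
i = 0.0654 / 12 = 0.0054500 = 0.5450%.

0.5450%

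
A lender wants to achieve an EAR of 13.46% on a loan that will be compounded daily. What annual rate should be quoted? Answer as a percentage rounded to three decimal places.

(1 + r/365)^365 − 1 = 0.1346, so 1 + r/365 = 1.1346^(1/365).
r/365 = 0.000346, so r = 0.126302 = 12.630%.

12.630%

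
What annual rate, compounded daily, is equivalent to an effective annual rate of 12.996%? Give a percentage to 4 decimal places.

(1 + r/365)^365 − 1 = 0.12996, so 1 + r/365 = 1.12996^(1/365).
r/365 = 0.000335, so r = 0.122203 = 12.2203%.

12.2203%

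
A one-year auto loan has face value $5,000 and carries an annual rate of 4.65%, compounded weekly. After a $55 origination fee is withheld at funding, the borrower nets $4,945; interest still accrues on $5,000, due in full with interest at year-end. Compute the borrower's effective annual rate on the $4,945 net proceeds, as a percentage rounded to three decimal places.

Amount owed after one year: 5,000 × (1 + 0.0465/52)^52 = 5,000 × 1.047576 = $5,237.88.
Effective rate on net proceeds: 5,237.88 / 4,945 − 1 = 0.059228 = 5.923%.

5.923%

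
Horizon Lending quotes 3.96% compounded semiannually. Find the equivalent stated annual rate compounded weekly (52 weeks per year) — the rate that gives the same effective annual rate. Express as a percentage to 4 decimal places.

3.9228%

EAR = (1 + 0.0396/2)^2 − 1 = 0.039992.
Solve (1 + r/52)^52 = 1.039992: r/52 = 1.039992^(1/52) − 1 = 0.000754, so r = 0.039228 = 3.9228%.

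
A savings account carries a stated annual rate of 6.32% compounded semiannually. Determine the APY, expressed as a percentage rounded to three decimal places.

6.420%

EAR = (1 + 0.0632/2)^2 − 1.
= 1.064199 − 1 = 6.420%.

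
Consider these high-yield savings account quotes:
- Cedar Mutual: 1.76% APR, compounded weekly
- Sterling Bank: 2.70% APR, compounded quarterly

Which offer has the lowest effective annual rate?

Cedar Mutual

Cedar Mutual: (1 + 0.0176/52)^52 − 1 = 1.775%
Sterling Bank: (1 + 0.0270/4)^4 − 1 = 2.727%
The lowest effective annual rate is Cedar Mutual at 1.775%.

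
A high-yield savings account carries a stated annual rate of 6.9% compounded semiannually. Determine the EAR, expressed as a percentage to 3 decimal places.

EAR = (1 + 0.069/2)^2 − 1.
= 1.070190 − 1 = 7.019%.

7.019%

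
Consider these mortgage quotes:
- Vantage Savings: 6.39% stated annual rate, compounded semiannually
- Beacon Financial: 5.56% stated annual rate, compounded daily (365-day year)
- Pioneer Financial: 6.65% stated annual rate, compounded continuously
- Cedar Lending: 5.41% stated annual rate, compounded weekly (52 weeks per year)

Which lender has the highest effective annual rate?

Vantage Savings: (1 + 0.0639/2)^2 − 1 = 6.492%
Beacon Financial: (1 + 0.0556/365)^365 − 1 = 5.717%
Pioneer Financial: e^0.0665 − 1 = 6.876%
Cedar Lending: (1 + 0.0541/52)^52 − 1 = 5.556%
The highest effective annual rate is Pioneer Financial at 6.876%.

Pioneer Financial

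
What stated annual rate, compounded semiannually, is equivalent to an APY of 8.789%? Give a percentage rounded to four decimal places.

(1 + r/2)^2 − 1 = 0.08789, so 1 + r/2 = 1.08789^(1/2).
r/2 = 0.043020, so r = 0.086039 = 8.6039%.

8.6039%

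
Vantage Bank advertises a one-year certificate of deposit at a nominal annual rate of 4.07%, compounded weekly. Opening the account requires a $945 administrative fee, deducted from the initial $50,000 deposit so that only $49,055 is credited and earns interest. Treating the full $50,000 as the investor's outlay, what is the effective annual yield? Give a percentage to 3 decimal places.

Value after one year: 49,055 × (1 + 0.0407/52)^52 = 49,055 × 1.041523 = $51,091.91.
Effective yield on the $50,000 outlay: 51,091.91 / 50,000 − 1 = 0.021838 = 2.184%.

2.184%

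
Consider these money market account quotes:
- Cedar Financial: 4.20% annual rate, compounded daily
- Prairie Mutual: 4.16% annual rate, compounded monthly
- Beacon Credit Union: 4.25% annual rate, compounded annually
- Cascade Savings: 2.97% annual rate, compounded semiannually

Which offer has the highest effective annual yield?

Cedar Financial

Cedar Financial: (1 + 0.0420/365)^365 − 1 = 4.289%
Prairie Mutual: (1 + 0.0416/12)^12 − 1 = 4.240%
Beacon Credit Union: compounded annually, EAR = 4.250%
Cascade Savings: (1 + 0.0297/2)^2 − 1 = 2.992%
The highest effective annual rate is Cedar Financial at 4.289%.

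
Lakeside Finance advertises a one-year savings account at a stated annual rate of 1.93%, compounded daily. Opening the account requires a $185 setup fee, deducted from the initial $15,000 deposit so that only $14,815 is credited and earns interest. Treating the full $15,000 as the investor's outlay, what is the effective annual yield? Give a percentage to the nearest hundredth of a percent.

Value after one year: 14,815 × (1 + 0.0193/365)^365 = 14,815 × 1.019487 = $15,103.70.
Effective yield on the $15,000 outlay: 15,103.70 / 15,000 − 1 = 0.006913 = 0.69%.

0.69%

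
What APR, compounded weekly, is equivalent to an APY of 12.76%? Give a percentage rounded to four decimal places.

(1 + r/52)^52 − 1 = 0.1276, so 1 + r/52 = 1.1276^(1/52).
r/52 = 0.002312, so r = 0.120230 = 12.0230%.

12.0230%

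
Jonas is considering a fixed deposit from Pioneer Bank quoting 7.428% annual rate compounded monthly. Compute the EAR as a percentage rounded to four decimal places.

EAR = (1 + 0.07428/12)^12 − 1.
= (1 + 0.006190)^12 − 1 = 1.076862 − 1 = 7.6862%.

7.6862%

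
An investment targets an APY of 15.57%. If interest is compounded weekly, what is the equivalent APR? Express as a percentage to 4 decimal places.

(1 + r/52)^52 − 1 = 0.1557, so 1 + r/52 = 1.1557^(1/52).
r/52 = 0.002787, so r = 0.144908 = 14.4908%.

14.4908%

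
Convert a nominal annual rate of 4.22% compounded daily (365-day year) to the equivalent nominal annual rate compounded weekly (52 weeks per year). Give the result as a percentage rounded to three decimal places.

EAR = (1 + 0.0422/365)^365 − 1 = 0.043101.
Solve (1 + r/52)^52 = 1.043101: r/52 = 1.043101^(1/52) − 1 = 0.000812, so r = 0.042215 = 4.221%.

4.221%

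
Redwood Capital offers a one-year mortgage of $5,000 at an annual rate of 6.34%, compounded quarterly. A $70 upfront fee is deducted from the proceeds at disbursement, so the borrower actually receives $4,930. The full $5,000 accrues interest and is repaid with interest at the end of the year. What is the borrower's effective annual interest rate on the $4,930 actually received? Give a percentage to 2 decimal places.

Amount owed after one year: 5,000 × (1 + 0.0634/4)^4 = 5,000 × 1.064923 = $5,324.62.
Effective rate on net proceeds: 5,324.62 / 4,930 − 1 = 0.080044 = 8.00%.

8.00%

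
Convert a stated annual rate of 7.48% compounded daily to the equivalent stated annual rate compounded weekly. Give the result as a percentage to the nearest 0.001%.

7.485%

EAR = (1 + 0.0748/365)^365 − 1 = 0.077660.
Solve (1 + r/52)^52 = 1.077660: r/52 = 1.077660^(1/52) − 1 = 0.001439, so r = 0.074846 = 7.485%.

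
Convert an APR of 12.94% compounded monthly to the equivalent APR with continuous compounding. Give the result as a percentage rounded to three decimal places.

12.871%

EAR = (1 + 0.1294/12)^12 − 1 = 0.137357.
Equivalent continuous rate: r = ln(1 + 0.137357) = 0.128707 = 12.871%.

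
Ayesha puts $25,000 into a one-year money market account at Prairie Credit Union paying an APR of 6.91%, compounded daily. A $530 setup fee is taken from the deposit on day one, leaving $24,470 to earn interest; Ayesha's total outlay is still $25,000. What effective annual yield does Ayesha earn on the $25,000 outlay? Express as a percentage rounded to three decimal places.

4.882%

Value after one year: 24,470 × (1 + 0.0691/365)^365 = 24,470 × 1.071536 = $26,220.49.
Effective yield on the $25,000 outlay: 26,220.49 / 25,000 − 1 = 0.048820 = 4.882%.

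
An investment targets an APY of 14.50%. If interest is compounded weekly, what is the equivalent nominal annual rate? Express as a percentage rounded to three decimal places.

13.558%

(1 + r/52)^52 − 1 = 0.1450, so 1 + r/52 = 1.1450^(1/52).
r/52 = 0.002607, so r = 0.135581 = 13.558%.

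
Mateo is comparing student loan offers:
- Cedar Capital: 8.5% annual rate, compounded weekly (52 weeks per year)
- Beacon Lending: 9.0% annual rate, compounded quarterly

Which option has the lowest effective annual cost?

Cedar Capital: (1 + 0.085/52)^52 − 1 = 8.864%
Beacon Lending: (1 + 0.090/4)^4 − 1 = 9.308%
The lowest effective annual rate is Cedar Capital at 8.864%.

Cedar Capital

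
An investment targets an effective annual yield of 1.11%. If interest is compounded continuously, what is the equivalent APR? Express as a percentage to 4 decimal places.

1.1039%

Continuous: nominal r satisfies e^r − 1 = 0.0111.
r = ln(1 + 0.0111) = ln(1.0111) = 0.011039 = 1.1039%.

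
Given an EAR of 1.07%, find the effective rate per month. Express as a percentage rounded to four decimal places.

The per-month rate i satisfies (1 + i)^12 = 1 + 0.0107.
i = 1.0107^(1/12) − 1 = 0.0008873 = 0.0887%.

0.0887%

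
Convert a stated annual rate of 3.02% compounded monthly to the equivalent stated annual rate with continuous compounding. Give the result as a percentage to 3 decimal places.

EAR = (1 + 0.0302/12)^12 − 1 = 0.030622.
Equivalent continuous rate: r = ln(1 + 0.030622) = 0.030162 = 3.016%.

3.016%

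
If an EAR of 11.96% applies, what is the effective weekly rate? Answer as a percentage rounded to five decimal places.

0.21749%

The per-week rate i satisfies (1 + i)^52 = 1 + 0.1196.
i = 1.1196^(1/52) − 1 = 0.0021749 = 0.21749%.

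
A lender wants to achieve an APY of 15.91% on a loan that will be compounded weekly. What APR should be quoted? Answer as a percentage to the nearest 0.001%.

(1 + r/52)^52 − 1 = 0.1591, so 1 + r/52 = 1.1591^(1/52).
r/52 = 0.002843, so r = 0.147854 = 14.785%.

14.785%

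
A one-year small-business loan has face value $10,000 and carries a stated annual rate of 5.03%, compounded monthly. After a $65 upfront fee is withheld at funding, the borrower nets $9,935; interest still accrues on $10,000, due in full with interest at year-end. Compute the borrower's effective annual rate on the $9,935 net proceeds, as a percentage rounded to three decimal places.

Amount owed after one year: 10,000 × (1 + 0.0503/12)^12 = 10,000 × 1.051476 = $10,514.76.
Effective rate on net proceeds: 10,514.76 / 9,935 − 1 = 0.058355 = 5.836%.

5.836%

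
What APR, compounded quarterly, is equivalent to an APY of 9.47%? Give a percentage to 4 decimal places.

(1 + r/4)^4 − 1 = 0.0947, so 1 + r/4 = 1.0947^(1/4).
r/4 = 0.022878, so r = 0.091511 = 9.1511%.

9.1511%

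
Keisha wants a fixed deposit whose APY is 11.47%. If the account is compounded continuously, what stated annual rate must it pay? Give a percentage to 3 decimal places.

Continuous: nominal r satisfies e^r − 1 = 0.1147.
r = ln(1 + 0.1147) = ln(1.1147) = 0.108585 = 10.859%.

10.859%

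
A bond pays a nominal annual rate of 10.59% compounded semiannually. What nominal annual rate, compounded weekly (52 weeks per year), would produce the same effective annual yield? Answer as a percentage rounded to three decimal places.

EAR = (1 + 0.1059/2)^2 − 1 = 0.108704.
Solve (1 + r/52)^52 = 1.108704: r/52 = 1.108704^(1/52) − 1 = 0.001986, so r = 0.103294 = 10.329%.

10.329%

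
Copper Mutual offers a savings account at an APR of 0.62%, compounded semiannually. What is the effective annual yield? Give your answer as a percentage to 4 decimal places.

0.6210%

EAR = (1 + 0.0062/2)^2 − 1.
= (1 + 0.003100)^2 − 1 = 1.006210 − 1 = 0.6210%.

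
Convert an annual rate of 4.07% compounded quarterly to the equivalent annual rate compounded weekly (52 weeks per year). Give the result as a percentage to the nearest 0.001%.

4.051%

EAR = (1 + 0.0407/4)^4 − 1 = 0.041325.
Solve (1 + r/52)^52 = 1.041325: r/52 = 1.041325^(1/52) − 1 = 0.000779, so r = 0.040510 = 4.051%.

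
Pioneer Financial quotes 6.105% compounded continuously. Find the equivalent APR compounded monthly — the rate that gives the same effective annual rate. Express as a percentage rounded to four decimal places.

EAR under continuous compounding: e^0.06105 − 1 = 0.062952.
Solve (1 + r/12)^12 = 1.062952: r/12 = 1.062952^(1/12) − 1 = 0.005100, so r = 0.061206 = 6.1206%.

6.1206%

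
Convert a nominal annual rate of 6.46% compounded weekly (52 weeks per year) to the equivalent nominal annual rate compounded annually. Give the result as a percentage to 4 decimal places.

EAR = (1 + 0.0646/52)^52 − 1 = 0.066689.
Compounded annually, the equivalent nominal rate is the EAR itself: 6.6689%.

6.6689%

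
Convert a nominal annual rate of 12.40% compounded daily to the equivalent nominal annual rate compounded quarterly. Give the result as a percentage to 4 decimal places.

12.5920%

EAR = (1 + 0.1240/365)^365 − 1 = 0.131992.
Solve (1 + r/4)^4 = 1.131992: r/4 = 1.131992^(1/4) − 1 = 0.031480, so r = 0.125920 = 12.5920%.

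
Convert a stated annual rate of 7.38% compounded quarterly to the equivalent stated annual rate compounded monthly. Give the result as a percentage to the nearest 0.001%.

7.335%

EAR = (1 + 0.0738/4)^4 − 1 = 0.075868.
Solve (1 + r/12)^12 = 1.075868: r/12 = 1.075868^(1/12) − 1 = 0.006113, so r = 0.073351 = 7.335%.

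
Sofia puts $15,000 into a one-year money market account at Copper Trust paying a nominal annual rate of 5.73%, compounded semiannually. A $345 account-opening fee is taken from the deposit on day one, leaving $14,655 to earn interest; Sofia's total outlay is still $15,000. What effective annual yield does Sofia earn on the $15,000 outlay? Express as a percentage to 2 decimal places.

Value after one year: 14,655 × (1 + 0.0573/2)^2 = 14,655 × 1.058121 = $15,506.76.
Effective yield on the $15,000 outlay: 15,506.76 / 15,000 − 1 = 0.033784 = 3.38%.

3.38%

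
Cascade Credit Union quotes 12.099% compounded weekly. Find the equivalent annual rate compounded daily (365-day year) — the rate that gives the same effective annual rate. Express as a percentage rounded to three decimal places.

12.087%

EAR = (1 + 0.12099/52)^52 − 1 = 0.128455.
Solve (1 + r/365)^365 = 1.128455: r/365 = 1.128455^(1/365) − 1 = 0.000331, so r = 0.120869 = 12.087%.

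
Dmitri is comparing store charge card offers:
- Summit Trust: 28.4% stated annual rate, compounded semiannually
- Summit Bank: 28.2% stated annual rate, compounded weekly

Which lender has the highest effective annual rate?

Summit Trust: (1 + 0.284/2)^2 − 1 = 30.416%
Summit Bank: (1 + 0.282/52)^52 − 1 = 32.477%
The highest effective annual rate is Summit Bank at 32.477%.

Summit Bank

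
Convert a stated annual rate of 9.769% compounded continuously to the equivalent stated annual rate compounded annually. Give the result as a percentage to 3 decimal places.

10.262%

EAR under continuous compounding: e^0.09769 − 1 = 0.102621.
Compounded annually, the equivalent nominal rate is the EAR itself: 10.262%.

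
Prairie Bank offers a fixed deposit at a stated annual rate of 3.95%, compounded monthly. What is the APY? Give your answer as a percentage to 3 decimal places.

EAR = (1 + 0.0395/12)^12 − 1.
= 1.040223 − 1 = 4.022%.

4.022%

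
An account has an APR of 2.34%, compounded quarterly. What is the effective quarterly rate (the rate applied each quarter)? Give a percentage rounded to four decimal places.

0.5850%

With a nominal annual rate compounded quarterly, the periodic rate is the nominal rate divided by 4.
i = 0.0234 / 4 = 0.0058500 = 0.5850%.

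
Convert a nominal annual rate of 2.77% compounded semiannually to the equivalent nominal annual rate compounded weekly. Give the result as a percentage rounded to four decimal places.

EAR = (1 + 0.0277/2)^2 − 1 = 0.027892.
Solve (1 + r/52)^52 = 1.027892: r/52 = 1.027892^(1/52) − 1 = 0.000529, so r = 0.027517 = 2.7517%.

2.7517%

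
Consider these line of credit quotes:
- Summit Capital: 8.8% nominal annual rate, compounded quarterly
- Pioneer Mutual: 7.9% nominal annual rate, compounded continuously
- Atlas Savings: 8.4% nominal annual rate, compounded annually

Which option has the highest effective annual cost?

Summit Capital: (1 + 0.088/4)^4 − 1 = 9.095%
Pioneer Mutual: e^0.079 − 1 = 8.220%
Atlas Savings: compounded annually, EAR = 8.400%
The highest effective annual rate is Summit Capital at 9.095%.

Summit Capital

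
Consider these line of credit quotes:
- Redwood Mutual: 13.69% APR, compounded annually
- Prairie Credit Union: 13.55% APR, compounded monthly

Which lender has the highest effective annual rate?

Prairie Credit Union

Redwood Mutual: compounded annually, EAR = 13.690%
Prairie Credit Union: (1 + 0.1355/12)^12 − 1 = 14.424%
The highest effective annual rate is Prairie Credit Union at 14.424%.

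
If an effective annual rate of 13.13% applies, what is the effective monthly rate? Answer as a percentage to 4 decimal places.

1.0334%

The per-month rate i satisfies (1 + i)^12 = 1 + 0.1313.
i = 1.1313^(1/12) − 1 = 0.0103336 = 1.0334%.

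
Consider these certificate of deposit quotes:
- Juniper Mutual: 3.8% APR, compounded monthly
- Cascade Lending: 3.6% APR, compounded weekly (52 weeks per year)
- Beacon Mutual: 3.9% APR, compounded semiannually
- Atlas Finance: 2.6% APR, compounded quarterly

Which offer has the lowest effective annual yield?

Atlas Finance

Juniper Mutual: (1 + 0.038/12)^12 − 1 = 3.867%
Cascade Lending: (1 + 0.036/52)^52 − 1 = 3.664%
Beacon Mutual: (1 + 0.039/2)^2 − 1 = 3.938%
Atlas Finance: (1 + 0.026/4)^4 − 1 = 2.625%
The lowest effective annual rate is Atlas Finance at 2.625%.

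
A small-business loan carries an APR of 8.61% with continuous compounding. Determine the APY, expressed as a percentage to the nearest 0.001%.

With continuous compounding, EAR = e^0.0861 − 1.
e^0.0861 = 1.089915, so EAR = 0.089915 = 8.992%.

8.992%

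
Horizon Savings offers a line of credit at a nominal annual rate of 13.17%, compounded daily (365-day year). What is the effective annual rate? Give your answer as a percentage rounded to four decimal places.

EAR = (1 + 0.1317/365)^365 − 1.
= 1.140739 − 1 = 14.0739%.

14.0739%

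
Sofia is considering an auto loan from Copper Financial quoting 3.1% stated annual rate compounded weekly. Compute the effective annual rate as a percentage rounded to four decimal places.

3.1476%

EAR = (1 + 0.031/52)^52 − 1.
= (1 + 0.000596)^52 − 1 = 1.031476 − 1 = 3.1476%.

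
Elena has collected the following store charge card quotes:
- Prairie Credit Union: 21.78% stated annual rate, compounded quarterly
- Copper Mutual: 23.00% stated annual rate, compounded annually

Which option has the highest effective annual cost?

Prairie Credit Union

Prairie Credit Union: (1 + 0.2178/4)^4 − 1 = 23.624%
Copper Mutual: compounded annually, EAR = 23.000%
The highest effective annual rate is Prairie Credit Union at 23.624%.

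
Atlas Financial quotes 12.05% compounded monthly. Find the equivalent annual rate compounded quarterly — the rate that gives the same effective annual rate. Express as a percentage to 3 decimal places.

12.171%

EAR = (1 + 0.1205/12)^12 − 1 = 0.127383.
Solve (1 + r/4)^4 = 1.127383: r/4 = 1.127383^(1/4) − 1 = 0.030429, so r = 0.121714 = 12.171%.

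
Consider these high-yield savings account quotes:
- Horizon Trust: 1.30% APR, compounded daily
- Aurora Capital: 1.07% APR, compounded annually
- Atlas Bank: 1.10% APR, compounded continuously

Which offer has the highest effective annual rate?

Horizon Trust

Horizon Trust: (1 + 0.0130/365)^365 − 1 = 1.308%
Aurora Capital: compounded annually, EAR = 1.070%
Atlas Bank: e^0.0110 − 1 = 1.106%
The highest effective annual rate is Horizon Trust at 1.308%.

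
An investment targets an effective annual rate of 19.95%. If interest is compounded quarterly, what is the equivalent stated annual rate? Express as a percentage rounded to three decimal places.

18.610%

(1 + r/4)^4 − 1 = 0.1995, so 1 + r/4 = 1.1995^(1/4).
r/4 = 0.046526, so r = 0.186104 = 18.610%.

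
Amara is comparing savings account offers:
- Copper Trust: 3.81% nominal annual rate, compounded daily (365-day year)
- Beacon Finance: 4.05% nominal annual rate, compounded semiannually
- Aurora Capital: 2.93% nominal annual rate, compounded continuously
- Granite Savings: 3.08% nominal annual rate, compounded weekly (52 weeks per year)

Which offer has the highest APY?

Beacon Finance

Copper Trust: (1 + 0.0381/365)^365 − 1 = 3.883%
Beacon Finance: (1 + 0.0405/2)^2 − 1 = 4.091%
Aurora Capital: e^0.0293 − 1 = 2.973%
Granite Savings: (1 + 0.0308/52)^52 − 1 = 3.127%
The highest effective annual rate is Beacon Finance at 4.091%.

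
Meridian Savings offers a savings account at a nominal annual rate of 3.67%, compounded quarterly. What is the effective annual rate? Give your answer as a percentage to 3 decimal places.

EAR = (1 + 0.0367/4)^4 − 1.
= 1.037208 − 1 = 3.721%.

3.721%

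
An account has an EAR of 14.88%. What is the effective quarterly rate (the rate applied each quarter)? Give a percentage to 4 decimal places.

The per-quarter rate i satisfies (1 + i)^4 = 1 + 0.1488.
i = 1.1488^(1/4) − 1 = 0.0352878 = 3.5288%.

3.5288%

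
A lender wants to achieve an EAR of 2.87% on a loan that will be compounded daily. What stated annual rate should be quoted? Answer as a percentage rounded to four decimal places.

2.8297%

(1 + r/365)^365 − 1 = 0.0287, so 1 + r/365 = 1.0287^(1/365).
r/365 = 0.000078, so r = 0.028297 = 2.8297%.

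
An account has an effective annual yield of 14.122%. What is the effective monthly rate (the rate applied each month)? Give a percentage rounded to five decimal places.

The per-month rate i satisfies (1 + i)^12 = 1 + 0.14122.
i = 1.14122^(1/12) − 1 = 0.0110690 = 1.10690%.

1.10690%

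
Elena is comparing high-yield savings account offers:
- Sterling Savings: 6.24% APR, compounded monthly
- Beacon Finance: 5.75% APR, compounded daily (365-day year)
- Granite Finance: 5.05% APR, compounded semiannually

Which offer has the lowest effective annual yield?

Sterling Savings: (1 + 0.0624/12)^12 − 1 = 6.422%
Beacon Finance: (1 + 0.0575/365)^365 − 1 = 5.918%
Granite Finance: (1 + 0.0505/2)^2 − 1 = 5.114%
The lowest effective annual rate is Granite Finance at 5.114%.

Granite Finance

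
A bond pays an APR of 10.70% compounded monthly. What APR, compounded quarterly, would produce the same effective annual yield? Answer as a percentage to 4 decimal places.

EAR = (1 + 0.1070/12)^12 − 1 = 0.112407.
Solve (1 + r/4)^4 = 1.112407: r/4 = 1.112407^(1/4) − 1 = 0.026989, so r = 0.107957 = 10.7957%.

10.7957%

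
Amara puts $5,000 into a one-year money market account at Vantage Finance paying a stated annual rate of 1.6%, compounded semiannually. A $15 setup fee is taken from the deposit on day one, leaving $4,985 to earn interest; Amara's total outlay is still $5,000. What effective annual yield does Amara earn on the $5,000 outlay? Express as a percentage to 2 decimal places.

1.30%

Value after one year: 4,985 × (1 + 0.016/2)^2 = 4,985 × 1.016064 = $5,065.08.
Effective yield on the $5,000 outlay: 5,065.08 / 5,000 − 1 = 0.013016 = 1.30%.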